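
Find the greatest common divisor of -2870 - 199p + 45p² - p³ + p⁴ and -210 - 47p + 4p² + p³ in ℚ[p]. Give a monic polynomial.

-35 - 2p + p²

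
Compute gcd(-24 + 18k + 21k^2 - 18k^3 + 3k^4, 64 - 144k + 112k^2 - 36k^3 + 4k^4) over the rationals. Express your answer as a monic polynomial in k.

-8 + 14k - 7k^2 + k^3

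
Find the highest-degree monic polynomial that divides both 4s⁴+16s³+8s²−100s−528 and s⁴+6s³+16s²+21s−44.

s³+7s²+23s+44

By polynomial division,
  4s⁴+16s³+8s²−100s−528 = (4)(s⁴+6s³+16s²+21s−44) + (−8s³−56s²−184s−352)
  s⁴+6s³+16s²+21s−44 = (−(1/8)s+1/8)(−8s³−56s²−184s−352) + (0)
Last nonzero remainder: −8s³−56s²−184s−352. Dividing through by −8 gives the monic gcd s³+7s²+23s+44.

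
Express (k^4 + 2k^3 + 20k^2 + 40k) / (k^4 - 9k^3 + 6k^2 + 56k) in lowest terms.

Euclidean algorithm in ℚ[k]:
  k^4 + 2k^3 + 20k^2 + 40k = (k^4 - 9k^3 + 6k^2 + 56k) + (11k^3 + 14k^2 - 16k)
  k^4 - 9k^3 + 6k^2 + 56k = ((1/11)k - 113/121)(11k^3 + 14k^2 - 16k) + ((2484/121)k^2 + (4968/121)k)
  11k^3 + 14k^2 - 16k = ((1331/2484)k - 242/621)((2484/121)k^2 + (4968/121)k) + (0)
Last nonzero remainder: (2484/121)k^2 + (4968/121)k. Dividing through by 2484/121 gives the monic gcd k^2 + 2k.
Cancel k^2 + 2k from numerator and denominator to get the reduced form.

(k^2 + 20)/(k^2 - 11k + 28)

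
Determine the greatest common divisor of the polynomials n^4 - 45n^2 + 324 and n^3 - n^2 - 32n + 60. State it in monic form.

Repeated division with remainder:
  n^4 - 45n^2 + 324 = (n + 1)(n^3 - n^2 - 32n + 60) + (-12n^2 - 28n + 264)
  n^3 - n^2 - 32n + 60 = (-(1/12)n + 5/18)(-12n^2 - 28n + 264) + (-(20/9)n - 40/3)
  -12n^2 - 28n + 264 = ((27/5)n - 99/5)(-(20/9)n - 40/3) + (0)
Last nonzero remainder: -(20/9)n - 40/3. Dividing through by -20/9 gives the monic gcd n + 6.

n + 6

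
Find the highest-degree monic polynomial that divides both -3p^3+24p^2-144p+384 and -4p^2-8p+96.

Repeated division with remainder:
  -3p^3+24p^2-144p+384 = ((3/4)p-15/2)(-4p^2-8p+96) + (-276p+1104)
  -4p^2-8p+96 = ((1/69)p+2/23)(-276p+1104) + (0)
Last nonzero remainder: -276p+1104. Dividing through by -276 gives the monic gcd p-4.

p-4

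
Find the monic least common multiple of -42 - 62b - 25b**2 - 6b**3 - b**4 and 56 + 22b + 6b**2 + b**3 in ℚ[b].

Repeated division with remainder:
  -b**4 - 6b**3 - 25b**2 - 62b - 42 = (-b)(b**3 + 6b**2 + 22b + 56) + (-3b**2 - 6b - 42)
  b**3 + 6b**2 + 22b + 56 = (-(1/3)b - 4/3)(-3b**2 - 6b - 42) + (0)
Last nonzero remainder: -3b**2 - 6b - 42. Dividing through by -3 gives the monic gcd b**2 + 2b + 14.
Then lcm(f, g) = f·g / gcd(f, g); expanding and making the result monic gives the answer.

168 + 290b + 162b**2 + 49b**3 + 10b**4 + b**5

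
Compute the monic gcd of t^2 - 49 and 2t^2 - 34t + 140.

t - 7

By polynomial division,
  t^2 - 49 = (1/2)(2t^2 - 34t + 140) + (17t - 119)
  2t^2 - 34t + 140 = ((2/17)t - 20/17)(17t - 119) + (0)
Last nonzero remainder: 17t - 119. Dividing through by 17 gives the monic gcd t - 7.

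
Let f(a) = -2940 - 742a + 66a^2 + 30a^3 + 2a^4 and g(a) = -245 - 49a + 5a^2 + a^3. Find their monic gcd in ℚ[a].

Apply the Euclidean algorithm:
  2a^4 + 30a^3 + 66a^2 - 742a - 2940 = (2a + 20)(a^3 + 5a^2 - 49a - 245) + (64a^2 + 728a + 1960)
  a^3 + 5a^2 - 49a - 245 = ((1/64)a - 51/512)(64a^2 + 728a + 1960) + (-(455/64)a - 3185/64)
  64a^2 + 728a + 1960 = (-(4096/455)a - 512/13)(-(455/64)a - 3185/64) + (0)
Last nonzero remainder: -(455/64)a - 3185/64. Dividing through by -455/64 gives the monic gcd a + 7.

7 + a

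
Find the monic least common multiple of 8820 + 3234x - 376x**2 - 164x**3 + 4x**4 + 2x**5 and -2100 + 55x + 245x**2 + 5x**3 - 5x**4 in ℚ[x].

-52920 - 14994x + 8283x**2 + 2413x**3 - 294x**4 - 92x**5 + 3x**6 + x**7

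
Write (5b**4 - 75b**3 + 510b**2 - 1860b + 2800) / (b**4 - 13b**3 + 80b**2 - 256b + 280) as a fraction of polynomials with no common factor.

Apply the Euclidean algorithm:
  5b**4 - 75b**3 + 510b**2 - 1860b + 2800 = (5)(b**4 - 13b**3 + 80b**2 - 256b + 280) + (-10b**3 + 110b**2 - 580b + 1400)
  b**4 - 13b**3 + 80b**2 - 256b + 280 = (-(1/10)b + 1/5)(-10b**3 + 110b**2 - 580b + 1400) + (0)
Last nonzero remainder: -10b**3 + 110b**2 - 580b + 1400. Dividing through by -10 gives the monic gcd b**3 - 11b**2 + 58b - 140.
Cancel b**3 - 11b**2 + 58b - 140 from numerator and denominator to get the reduced form.

(5b - 20)/(b - 2)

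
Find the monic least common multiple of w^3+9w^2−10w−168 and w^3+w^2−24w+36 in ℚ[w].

w^5+4w^4−49w^3−64w^2+780w−1008

Apply the Euclidean algorithm:
  w^3+9w^2−10w−168 = (w^3+w^2−24w+36) + (8w^2+14w−204)
  w^3+w^2−24w+36 = ((1/8)w−3/32)(8w^2+14w−204) + ((45/16)w+135/8)
  8w^2+14w−204 = ((128/45)w−544/45)((45/16)w+135/8) + (0)
Last nonzero remainder: (45/16)w+135/8. Dividing through by 45/16 gives the monic gcd w+6.
Then lcm(f, g) = f·g / gcd(f, g); expanding and making the result monic gives the answer.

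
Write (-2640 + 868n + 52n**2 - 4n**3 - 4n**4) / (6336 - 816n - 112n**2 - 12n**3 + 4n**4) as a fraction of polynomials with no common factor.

(-15 + 8n - n**2)/(36 - 12n + n**2)

Euclidean algorithm in ℚ[n]:
  -4n**4 - 4n**3 + 52n**2 + 868n - 2640 = (-1)(4n**4 - 12n**3 - 112n**2 - 816n + 6336) + (-16n**3 - 60n**2 + 52n + 3696)
  4n**4 - 12n**3 - 112n**2 - 816n + 6336 = (-(1/4)n + 27/16)(-16n**3 - 60n**2 + 52n + 3696) + ((9/4)n**2 + (81/4)n + 99)
  -16n**3 - 60n**2 + 52n + 3696 = (-(64/9)n + 112/3)((9/4)n**2 + (81/4)n + 99) + (0)
Last nonzero remainder: (9/4)n**2 + (81/4)n + 99. Dividing through by 9/4 gives the monic gcd n**2 + 9n + 44.
Cancel n**2 + 9n + 44 from numerator and denominator to get the reduced form.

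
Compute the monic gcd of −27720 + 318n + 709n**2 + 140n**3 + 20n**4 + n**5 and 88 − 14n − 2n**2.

Euclidean algorithm in ℚ[n]:
  n**5 + 20n**4 + 140n**3 + 709n**2 + 318n − 27720 = (−(1/2)n**3 − (13/2)n**2 − (93/2)n − 315)(−2n**2 − 14n + 88) + (0)
Last nonzero remainder: −2n**2 − 14n + 88. Dividing through by −2 gives the monic gcd n**2 + 7n − 44.

−44 + 7n + n**2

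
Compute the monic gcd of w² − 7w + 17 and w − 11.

1

Repeated division with remainder:
  w² − 7w + 17 = (w + 4)(w − 11) + (61)
  w − 11 = ((1/61)w − 11/61)(61) + (0)
The last nonzero remainder is the constant 61, so the polynomials are coprime and gcd = 1.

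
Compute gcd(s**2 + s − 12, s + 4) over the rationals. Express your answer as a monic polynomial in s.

s + 4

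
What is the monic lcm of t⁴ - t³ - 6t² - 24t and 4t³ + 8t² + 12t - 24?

t⁵ - 2t⁴ - 5t³ - 18t² + 24t

Repeated division with remainder:
  t⁴ - t³ - 6t² - 24t = ((1/4)t - 3/4)(4t³ + 8t² + 12t - 24) + (-3t² - 9t - 18)
  4t³ + 8t² + 12t - 24 = (-(4/3)t + 4/3)(-3t² - 9t - 18) + (0)
Last nonzero remainder: -3t² - 9t - 18. Dividing through by -3 gives the monic gcd t² + 3t + 6.
Then lcm(f, g) = f·g / gcd(f, g); expanding and making the result monic gives the answer.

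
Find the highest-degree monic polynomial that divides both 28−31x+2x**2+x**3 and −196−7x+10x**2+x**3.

−28+3x+x**2

Apply the Euclidean algorithm:
  x**3+2x**2−31x+28 = (x**3+10x**2−7x−196) + (−8x**2−24x+224)
  x**3+10x**2−7x−196 = (−(1/8)x−7/8)(−8x**2−24x+224) + (0)
Last nonzero remainder: −8x**2−24x+224. Dividing through by −8 gives the monic gcd x**2+3x−28.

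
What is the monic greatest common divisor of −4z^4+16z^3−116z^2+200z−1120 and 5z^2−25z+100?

z^2−5z+20

Euclidean algorithm in ℚ[z]:
  −4z^4+16z^3−116z^2+200z−1120 = (−(4/5)z^2−(4/5)z−56/5)(5z^2−25z+100) + (0)
Last nonzero remainder: 5z^2−25z+100. Dividing through by 5 gives the monic gcd z^2−5z+20.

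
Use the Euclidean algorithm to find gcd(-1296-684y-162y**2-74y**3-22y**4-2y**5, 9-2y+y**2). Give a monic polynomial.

9-2y+y**2

Repeated division with remainder:
  -2y**5-22y**4-74y**3-162y**2-684y-1296 = (-2y**3-26y**2-108y-144)(y**2-2y+9) + (0)
The last nonzero remainder y**2-2y+9 is already monic.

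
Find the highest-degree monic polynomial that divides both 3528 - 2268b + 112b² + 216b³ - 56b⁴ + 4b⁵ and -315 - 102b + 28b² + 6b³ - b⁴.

By polynomial division,
  4b⁵ - 56b⁴ + 216b³ + 112b² - 2268b + 3528 = (-4b + 32)(-b⁴ + 6b³ + 28b² - 102b - 315) + (136b³ - 1192b² - 264b + 13608)
  -b⁴ + 6b³ + 28b² - 102b - 315 = (-(1/136)b - 47/2312)(136b³ - 1192b² - 264b + 13608) + ((528/289)b² - (2112/289)b - 11088/289)
  136b³ - 1192b² - 264b + 13608 = ((4913/66)b - 7803/22)((528/289)b² - (2112/289)b - 11088/289) + (0)
Last nonzero remainder: (528/289)b² - (2112/289)b - 11088/289. Dividing through by 528/289 gives the monic gcd b² - 4b - 21.

-21 - 4b + b²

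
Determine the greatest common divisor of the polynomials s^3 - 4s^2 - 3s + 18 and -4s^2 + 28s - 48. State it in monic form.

s - 3

Repeated division with remainder:
  s^3 - 4s^2 - 3s + 18 = (-(1/4)s - 3/4)(-4s^2 + 28s - 48) + (6s - 18)
  -4s^2 + 28s - 48 = (-(2/3)s + 8/3)(6s - 18) + (0)
Last nonzero remainder: 6s - 18. Dividing through by 6 gives the monic gcd s - 3.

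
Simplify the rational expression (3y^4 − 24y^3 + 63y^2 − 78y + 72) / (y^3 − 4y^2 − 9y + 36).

Euclidean algorithm in ℚ[y]:
  3y^4 − 24y^3 + 63y^2 − 78y + 72 = (3y − 12)(y^3 − 4y^2 − 9y + 36) + (42y^2 − 294y + 504)
  y^3 − 4y^2 − 9y + 36 = ((1/42)y + 1/14)(42y^2 − 294y + 504) + (0)
Last nonzero remainder: 42y^2 − 294y + 504. Dividing through by 42 gives the monic gcd y^2 − 7y + 12.
Cancel y^2 − 7y + 12 from numerator and denominator to get the reduced form.

(3y^2 − 3y + 6)/(y + 3)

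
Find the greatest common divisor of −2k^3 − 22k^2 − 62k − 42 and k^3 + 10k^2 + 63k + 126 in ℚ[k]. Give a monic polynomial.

k + 3

Repeated division with remainder:
  −2k^3 − 22k^2 − 62k − 42 = (−2)(k^3 + 10k^2 + 63k + 126) + (−2k^2 + 64k + 210)
  k^3 + 10k^2 + 63k + 126 = (−(1/2)k − 21)(−2k^2 + 64k + 210) + (1512k + 4536)
  −2k^2 + 64k + 210 = (−(1/756)k + 5/108)(1512k + 4536) + (0)
Last nonzero remainder: 1512k + 4536. Dividing through by 1512 gives the monic gcd k + 3.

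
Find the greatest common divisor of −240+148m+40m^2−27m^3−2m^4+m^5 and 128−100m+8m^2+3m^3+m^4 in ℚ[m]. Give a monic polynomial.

4−4m+m^2

Repeated division with remainder:
  m^5−2m^4−27m^3+40m^2+148m−240 = (m−5)(m^4+3m^3+8m^2−100m+128) + (−20m^3+180m^2−480m+400)
  m^4+3m^3+8m^2−100m+128 = (−(1/20)m−3/5)(−20m^3+180m^2−480m+400) + (92m^2−368m+368)
  −20m^3+180m^2−480m+400 = (−(5/23)m+25/23)(92m^2−368m+368) + (0)
Last nonzero remainder: 92m^2−368m+368. Dividing through by 92 gives the monic gcd m^2−4m+4.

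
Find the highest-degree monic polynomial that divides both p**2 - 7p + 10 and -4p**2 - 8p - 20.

Repeated division with remainder:
  p**2 - 7p + 10 = (-1/4)(-4p**2 - 8p - 20) + (-9p + 5)
  -4p**2 - 8p - 20 = ((4/9)p + 92/81)(-9p + 5) + (-2080/81)
  -9p + 5 = ((729/2080)p - 81/416)(-2080/81) + (0)
The last nonzero remainder is the constant -2080/81, so the polynomials are coprime and gcd = 1.

1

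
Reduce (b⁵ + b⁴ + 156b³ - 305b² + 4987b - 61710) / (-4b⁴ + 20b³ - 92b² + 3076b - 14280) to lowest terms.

(-b² + b - 121)/(4b - 28)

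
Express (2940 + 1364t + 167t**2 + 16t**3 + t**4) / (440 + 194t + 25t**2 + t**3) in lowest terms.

(294 + 107t + 6t**2 + t**3)/(44 + 15t + t**2)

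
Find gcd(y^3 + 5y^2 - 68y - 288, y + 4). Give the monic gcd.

Apply the Euclidean algorithm:
  y^3 + 5y^2 - 68y - 288 = (y^2 + y - 72)(y + 4) + (0)
The last nonzero remainder y + 4 is already monic.

y + 4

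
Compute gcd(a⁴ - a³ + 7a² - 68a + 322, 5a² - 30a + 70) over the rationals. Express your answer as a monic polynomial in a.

a² - 6a + 14

Repeated division with remainder:
  a⁴ - a³ + 7a² - 68a + 322 = ((1/5)a² + a + 23/5)(5a² - 30a + 70) + (0)
Last nonzero remainder: 5a² - 30a + 70. Dividing through by 5 gives the monic gcd a² - 6a + 14.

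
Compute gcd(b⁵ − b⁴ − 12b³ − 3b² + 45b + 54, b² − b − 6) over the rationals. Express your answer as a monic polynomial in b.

Euclidean algorithm in ℚ[b]:
  b⁵ − b⁴ − 12b³ − 3b² + 45b + 54 = (b³ − 6b − 9)(b² − b − 6) + (0)
The last nonzero remainder b² − b − 6 is already monic.

b² − b − 6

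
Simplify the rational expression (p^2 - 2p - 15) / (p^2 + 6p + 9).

(p - 5)/(p + 3)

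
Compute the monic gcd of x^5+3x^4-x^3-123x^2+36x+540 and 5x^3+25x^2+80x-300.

Euclidean algorithm in ℚ[x]:
  x^5+3x^4-x^3-123x^2+36x+540 = ((1/5)x^2-(2/5)x-7/5)(5x^3+25x^2+80x-300) + (4x^2+28x+120)
  5x^3+25x^2+80x-300 = ((5/4)x-5/2)(4x^2+28x+120) + (0)
Last nonzero remainder: 4x^2+28x+120. Dividing through by 4 gives the monic gcd x^2+7x+30.

x^2+7x+30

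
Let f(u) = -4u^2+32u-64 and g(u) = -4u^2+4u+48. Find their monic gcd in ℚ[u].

u-4

Repeated division with remainder:
  -4u^2+32u-64 = (-4u^2+4u+48) + (28u-112)
  -4u^2+4u+48 = (-(1/7)u-3/7)(28u-112) + (0)
Last nonzero remainder: 28u-112. Dividing through by 28 gives the monic gcd u-4.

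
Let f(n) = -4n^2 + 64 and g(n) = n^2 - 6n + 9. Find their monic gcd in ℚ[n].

1

Apply the Euclidean algorithm:
  -4n^2 + 64 = (-4)(n^2 - 6n + 9) + (-24n + 100)
  n^2 - 6n + 9 = (-(1/24)n + 11/144)(-24n + 100) + (49/36)
  -24n + 100 = (-(864/49)n + 3600/49)(49/36) + (0)
The last nonzero remainder is the constant 49/36, so the polynomials are coprime and gcd = 1.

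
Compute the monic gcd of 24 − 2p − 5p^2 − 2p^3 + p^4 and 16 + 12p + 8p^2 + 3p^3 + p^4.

Repeated division with remainder:
  p^4 − 2p^3 − 5p^2 − 2p + 24 = (p^4 + 3p^3 + 8p^2 + 12p + 16) + (−5p^3 − 13p^2 − 14p + 8)
  p^4 + 3p^3 + 8p^2 + 12p + 16 = (−(1/5)p − 2/25)(−5p^3 − 13p^2 − 14p + 8) + ((104/25)p^2 + (312/25)p + 416/25)
  −5p^3 − 13p^2 − 14p + 8 = (−(125/104)p + 25/52)((104/25)p^2 + (312/25)p + 416/25) + (0)
Last nonzero remainder: (104/25)p^2 + (312/25)p + 416/25. Dividing through by 104/25 gives the monic gcd p^2 + 3p + 4.

4 + 3p + p^2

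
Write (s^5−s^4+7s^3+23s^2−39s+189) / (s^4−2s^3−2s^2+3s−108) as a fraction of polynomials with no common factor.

(s^2−3s+7)/(s−4)

By polynomial division,
  s^5−s^4+7s^3+23s^2−39s+189 = (s+1)(s^4−2s^3−2s^2+3s−108) + (11s^3+22s^2+66s+297)
  s^4−2s^3−2s^2+3s−108 = ((1/11)s−4/11)(11s^3+22s^2+66s+297) + (0)
Last nonzero remainder: 11s^3+22s^2+66s+297. Dividing through by 11 gives the monic gcd s^3+2s^2+6s+27.
Cancel s^3+2s^2+6s+27 from numerator and denominator to get the reduced form.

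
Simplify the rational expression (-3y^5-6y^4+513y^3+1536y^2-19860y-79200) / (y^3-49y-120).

(-3y^3-15y^2+348y+1980)/(y+3)

By polynomial division,
  -3y^5-6y^4+513y^3+1536y^2-19860y-79200 = (-3y^2-6y+366)(y^3-49y-120) + (882y^2-2646y-35280)
  y^3-49y-120 = ((1/882)y+1/294)(882y^2-2646y-35280) + (0)
Last nonzero remainder: 882y^2-2646y-35280. Dividing through by 882 gives the monic gcd y^2-3y-40.
Cancel y^2-3y-40 from numerator and denominator to get the reduced form.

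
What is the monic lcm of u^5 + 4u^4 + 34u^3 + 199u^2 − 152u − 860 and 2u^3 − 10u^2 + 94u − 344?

u^6 + 18u^4 + 63u^3 − 948u^2 − 252u + 3440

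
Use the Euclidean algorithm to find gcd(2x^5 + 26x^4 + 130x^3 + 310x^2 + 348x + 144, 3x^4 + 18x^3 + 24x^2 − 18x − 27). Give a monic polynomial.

x^3 + 7x^2 + 15x + 9

By polynomial division,
  2x^5 + 26x^4 + 130x^3 + 310x^2 + 348x + 144 = ((2/3)x + 14/3)(3x^4 + 18x^3 + 24x^2 − 18x − 27) + (30x^3 + 210x^2 + 450x + 270)
  3x^4 + 18x^3 + 24x^2 − 18x − 27 = ((1/10)x − 1/10)(30x^3 + 210x^2 + 450x + 270) + (0)
Last nonzero remainder: 30x^3 + 210x^2 + 450x + 270. Dividing through by 30 gives the monic gcd x^3 + 7x^2 + 15x + 9.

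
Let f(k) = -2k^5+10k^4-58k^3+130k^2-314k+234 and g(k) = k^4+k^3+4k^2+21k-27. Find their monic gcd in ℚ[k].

Apply the Euclidean algorithm:
  -2k^5+10k^4-58k^3+130k^2-314k+234 = (-2k+12)(k^4+k^3+4k^2+21k-27) + (-62k^3+124k^2-620k+558)
  k^4+k^3+4k^2+21k-27 = (-(1/62)k-3/62)(-62k^3+124k^2-620k+558) + (0)
Last nonzero remainder: -62k^3+124k^2-620k+558. Dividing through by -62 gives the monic gcd k^3-2k^2+10k-9.

k^3-2k^2+10k-9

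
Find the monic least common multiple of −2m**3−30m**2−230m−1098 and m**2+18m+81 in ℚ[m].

m**4+24m**3+250m**2+1584m+4941

Repeated division with remainder:
  −2m**3−30m**2−230m−1098 = (−2m+6)(m**2+18m+81) + (−176m−1584)
  m**2+18m+81 = (−(1/176)m−9/176)(−176m−1584) + (0)
Last nonzero remainder: −176m−1584. Dividing through by −176 gives the monic gcd m+9.
Then lcm(f, g) = f·g / gcd(f, g); expanding and making the result monic gives the answer.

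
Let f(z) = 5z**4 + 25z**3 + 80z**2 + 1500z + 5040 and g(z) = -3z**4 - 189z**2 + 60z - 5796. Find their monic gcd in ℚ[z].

Repeated division with remainder:
  5z**4 + 25z**3 + 80z**2 + 1500z + 5040 = (-5/3)(-3z**4 - 189z**2 + 60z - 5796) + (25z**3 - 235z**2 + 1600z - 4620)
  -3z**4 - 189z**2 + 60z - 5796 = (-(3/25)z - 141/125)(25z**3 - 235z**2 + 1600z - 4620) + (-(6552/25)z**2 + (6552/5)z - 275184/25)
  25z**3 - 235z**2 + 1600z - 4620 = (-(625/6552)z + 1375/3276)(-(6552/25)z**2 + (6552/5)z - 275184/25) + (0)
Last nonzero remainder: -(6552/25)z**2 + (6552/5)z - 275184/25. Dividing through by -6552/25 gives the monic gcd z**2 - 5z + 42.

z**2 - 5z + 42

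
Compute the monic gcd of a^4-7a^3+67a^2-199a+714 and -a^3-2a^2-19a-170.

a^2-3a+34

By polynomial division,
  a^4-7a^3+67a^2-199a+714 = (-a+9)(-a^3-2a^2-19a-170) + (66a^2-198a+2244)
  -a^3-2a^2-19a-170 = (-(1/66)a-5/66)(66a^2-198a+2244) + (0)
Last nonzero remainder: 66a^2-198a+2244. Dividing through by 66 gives the monic gcd a^2-3a+34.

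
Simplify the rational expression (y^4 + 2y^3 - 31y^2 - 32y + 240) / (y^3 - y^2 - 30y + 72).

By polynomial division,
  y^4 + 2y^3 - 31y^2 - 32y + 240 = (y + 3)(y^3 - y^2 - 30y + 72) + (2y^2 - 14y + 24)
  y^3 - y^2 - 30y + 72 = ((1/2)y + 3)(2y^2 - 14y + 24) + (0)
Last nonzero remainder: 2y^2 - 14y + 24. Dividing through by 2 gives the monic gcd y^2 - 7y + 12.
Cancel y^2 - 7y + 12 from numerator and denominator to get the reduced form.

(y^2 + 9y + 20)/(y + 6)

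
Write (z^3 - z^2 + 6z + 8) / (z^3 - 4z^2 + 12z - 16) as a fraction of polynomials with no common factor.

Apply the Euclidean algorithm:
  z^3 - z^2 + 6z + 8 = (z^3 - 4z^2 + 12z - 16) + (3z^2 - 6z + 24)
  z^3 - 4z^2 + 12z - 16 = ((1/3)z - 2/3)(3z^2 - 6z + 24) + (0)
Last nonzero remainder: 3z^2 - 6z + 24. Dividing through by 3 gives the monic gcd z^2 - 2z + 8.
Cancel z^2 - 2z + 8 from numerator and denominator to get the reduced form.

(z + 1)/(z - 2)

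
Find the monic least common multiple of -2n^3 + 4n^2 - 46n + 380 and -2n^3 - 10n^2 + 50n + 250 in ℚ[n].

n^5 + 8n^4 + 28n^3 - 10n^2 - 1325n - 4750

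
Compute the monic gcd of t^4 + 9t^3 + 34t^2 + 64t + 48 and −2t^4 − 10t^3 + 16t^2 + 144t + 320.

Euclidean algorithm in ℚ[t]:
  t^4 + 9t^3 + 34t^2 + 64t + 48 = (−1/2)(−2t^4 − 10t^3 + 16t^2 + 144t + 320) + (4t^3 + 42t^2 + 136t + 208)
  −2t^4 − 10t^3 + 16t^2 + 144t + 320 = (−(1/2)t + 11/4)(4t^3 + 42t^2 + 136t + 208) + (−(63/2)t^2 − 126t − 252)
  4t^3 + 42t^2 + 136t + 208 = (−(8/63)t − 52/63)(−(63/2)t^2 − 126t − 252) + (0)
Last nonzero remainder: −(63/2)t^2 − 126t − 252. Dividing through by −63/2 gives the monic gcd t^2 + 4t + 8.

t^2 + 4t + 8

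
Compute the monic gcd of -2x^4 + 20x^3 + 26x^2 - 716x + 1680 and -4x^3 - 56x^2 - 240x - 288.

Euclidean algorithm in ℚ[x]:
  -2x^4 + 20x^3 + 26x^2 - 716x + 1680 = ((1/2)x - 12)(-4x^3 - 56x^2 - 240x - 288) + (-526x^2 - 3452x - 1776)
  -4x^3 - 56x^2 - 240x - 288 = ((2/263)x + 3912/69169)(-526x^2 - 3452x - 1776) + (-(2162160/69169)x - 12972960/69169)
  -526x^2 - 3452x - 1776 = ((18191447/1081080)x + 2559253/270270)(-(2162160/69169)x - 12972960/69169) + (0)
Last nonzero remainder: -(2162160/69169)x - 12972960/69169. Dividing through by -2162160/69169 gives the monic gcd x + 6.

x + 6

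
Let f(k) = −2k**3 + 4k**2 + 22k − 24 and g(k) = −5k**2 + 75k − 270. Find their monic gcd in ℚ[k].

1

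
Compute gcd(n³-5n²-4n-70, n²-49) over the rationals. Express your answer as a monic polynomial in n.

Apply the Euclidean algorithm:
  n³-5n²-4n-70 = (n-5)(n²-49) + (45n-315)
  n²-49 = ((1/45)n+7/45)(45n-315) + (0)
Last nonzero remainder: 45n-315. Dividing through by 45 gives the monic gcd n-7.

n-7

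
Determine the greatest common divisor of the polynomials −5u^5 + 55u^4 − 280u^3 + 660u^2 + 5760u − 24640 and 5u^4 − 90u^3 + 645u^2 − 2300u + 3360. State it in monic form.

u^2 − 11u + 28

By polynomial division,
  −5u^5 + 55u^4 − 280u^3 + 660u^2 + 5760u − 24640 = (−u − 7)(5u^4 − 90u^3 + 645u^2 − 2300u + 3360) + (−265u^3 + 2875u^2 − 6980u − 1120)
  5u^4 − 90u^3 + 645u^2 − 2300u + 3360 = (−(1/53)u + 379/2809)(−265u^3 + 2875u^2 − 6980u − 1120) + ((352240/2809)u^2 − (3874640/2809)u + 9862720/2809)
  −265u^3 + 2875u^2 − 6980u − 1120 = (−(148877/70448)u − 2809/8806)((352240/2809)u^2 − (3874640/2809)u + 9862720/2809) + (0)
Last nonzero remainder: (352240/2809)u^2 − (3874640/2809)u + 9862720/2809. Dividing through by 352240/2809 gives the monic gcd u^2 − 11u + 28.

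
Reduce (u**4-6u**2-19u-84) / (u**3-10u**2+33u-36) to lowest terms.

(u**3+4u**2+10u+21)/(u**2-6u+9)

Apply the Euclidean algorithm:
  u**4-6u**2-19u-84 = (u+10)(u**3-10u**2+33u-36) + (61u**2-313u+276)
  u**3-10u**2+33u-36 = ((1/61)u-297/3721)(61u**2-313u+276) + ((12996/3721)u-51984/3721)
  61u**2-313u+276 = ((226981/12996)u-85583/4332)((12996/3721)u-51984/3721) + (0)
Last nonzero remainder: (12996/3721)u-51984/3721. Dividing through by 12996/3721 gives the monic gcd u-4.
Cancel u-4 from numerator and denominator to get the reduced form.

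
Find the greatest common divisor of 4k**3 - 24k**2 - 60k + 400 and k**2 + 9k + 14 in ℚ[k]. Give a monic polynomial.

Euclidean algorithm in ℚ[k]:
  4k**3 - 24k**2 - 60k + 400 = (4k - 60)(k**2 + 9k + 14) + (424k + 1240)
  k**2 + 9k + 14 = ((1/424)k + 161/11236)(424k + 1240) + (-10584/2809)
  424k + 1240 = (-(148877/1323)k - 435395/1323)(-10584/2809) + (0)
The last nonzero remainder is the constant -10584/2809, so the polynomials are coprime and gcd = 1.

1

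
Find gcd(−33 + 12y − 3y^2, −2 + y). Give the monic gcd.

1

By polynomial division,
  −3y^2 + 12y − 33 = (−3y + 6)(y − 2) + (−21)
  y − 2 = (−(1/21)y + 2/21)(−21) + (0)
The last nonzero remainder is the constant −21, so the polynomials are coprime and gcd = 1.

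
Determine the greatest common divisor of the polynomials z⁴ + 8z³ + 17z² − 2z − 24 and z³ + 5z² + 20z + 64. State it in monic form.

z + 4

Euclidean algorithm in ℚ[z]:
  z⁴ + 8z³ + 17z² − 2z − 24 = (z + 3)(z³ + 5z² + 20z + 64) + (−18z² − 126z − 216)
  z³ + 5z² + 20z + 64 = (−(1/18)z + 1/9)(−18z² − 126z − 216) + (22z + 88)
  −18z² − 126z − 216 = (−(9/11)z − 27/11)(22z + 88) + (0)
Last nonzero remainder: 22z + 88. Dividing through by 22 gives the monic gcd z + 4.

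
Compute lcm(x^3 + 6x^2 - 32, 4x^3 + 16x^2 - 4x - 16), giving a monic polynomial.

Euclidean algorithm in ℚ[x]:
  x^3 + 6x^2 - 32 = (1/4)(4x^3 + 16x^2 - 4x - 16) + (2x^2 + x - 28)
  4x^3 + 16x^2 - 4x - 16 = (2x + 7)(2x^2 + x - 28) + (45x + 180)
  2x^2 + x - 28 = ((2/45)x - 7/45)(45x + 180) + (0)
Last nonzero remainder: 45x + 180. Dividing through by 45 gives the monic gcd x + 4.
Then lcm(f, g) = f·g / gcd(f, g); expanding and making the result monic gives the answer.

x^5 + 6x^4 - x^3 - 38x^2 + 32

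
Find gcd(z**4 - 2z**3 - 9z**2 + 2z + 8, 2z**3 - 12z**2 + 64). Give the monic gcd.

z**2 - 2z - 8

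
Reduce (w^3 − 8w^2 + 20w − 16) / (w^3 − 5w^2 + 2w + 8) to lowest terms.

Repeated division with remainder:
  w^3 − 8w^2 + 20w − 16 = (w^3 − 5w^2 + 2w + 8) + (−3w^2 + 18w − 24)
  w^3 − 5w^2 + 2w + 8 = (−(1/3)w − 1/3)(−3w^2 + 18w − 24) + (0)
Last nonzero remainder: −3w^2 + 18w − 24. Dividing through by −3 gives the monic gcd w^2 − 6w + 8.
Cancel w^2 − 6w + 8 from numerator and denominator to get the reduced form.

(w − 2)/(w + 1)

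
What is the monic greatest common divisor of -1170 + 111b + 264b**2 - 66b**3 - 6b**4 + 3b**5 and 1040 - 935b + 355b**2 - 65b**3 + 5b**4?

13 - 6b + b**2

Euclidean algorithm in ℚ[b]:
  3b**5 - 6b**4 - 66b**3 + 264b**2 + 111b - 1170 = ((3/5)b + 33/5)(5b**4 - 65b**3 + 355b**2 - 935b + 1040) + (150b**3 - 1518b**2 + 5658b - 8034)
  5b**4 - 65b**3 + 355b**2 - 935b + 1040 = ((1/30)b - 12/125)(150b**3 - 1518b**2 + 5658b - 8034) + ((2584/125)b**2 - (15504/125)b + 33592/125)
  150b**3 - 1518b**2 + 5658b - 8034 = ((9375/1292)b - 38625/1292)((2584/125)b**2 - (15504/125)b + 33592/125) + (0)
Last nonzero remainder: (2584/125)b**2 - (15504/125)b + 33592/125. Dividing through by 2584/125 gives the monic gcd b**2 - 6b + 13.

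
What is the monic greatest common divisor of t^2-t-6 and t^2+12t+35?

Repeated division with remainder:
  t^2-t-6 = (t^2+12t+35) + (-13t-41)
  t^2+12t+35 = (-(1/13)t-115/169)(-13t-41) + (1200/169)
  -13t-41 = (-(2197/1200)t-6929/1200)(1200/169) + (0)
The last nonzero remainder is the constant 1200/169, so the polynomials are coprime and gcd = 1.

1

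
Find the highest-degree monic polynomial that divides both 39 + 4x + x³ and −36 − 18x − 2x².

3 + x

Apply the Euclidean algorithm:
  x³ + 4x + 39 = (−(1/2)x + 9/2)(−2x² − 18x − 36) + (67x + 201)
  −2x² − 18x − 36 = (−(2/67)x − 12/67)(67x + 201) + (0)
Last nonzero remainder: 67x + 201. Dividing through by 67 gives the monic gcd x + 3.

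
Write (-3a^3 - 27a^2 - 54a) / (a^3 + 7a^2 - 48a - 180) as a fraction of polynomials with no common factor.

(-3a^2 - 18a)/(a^2 + 4a - 60)

Repeated division with remainder:
  -3a^3 - 27a^2 - 54a = (-3)(a^3 + 7a^2 - 48a - 180) + (-6a^2 - 198a - 540)
  a^3 + 7a^2 - 48a - 180 = (-(1/6)a + 13/3)(-6a^2 - 198a - 540) + (720a + 2160)
  -6a^2 - 198a - 540 = (-(1/120)a - 1/4)(720a + 2160) + (0)
Last nonzero remainder: 720a + 2160. Dividing through by 720 gives the monic gcd a + 3.
Cancel a + 3 from numerator and denominator to get the reduced form.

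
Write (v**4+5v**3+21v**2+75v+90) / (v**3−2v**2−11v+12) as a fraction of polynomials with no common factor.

Euclidean algorithm in ℚ[v]:
  v**4+5v**3+21v**2+75v+90 = (v+7)(v**3−2v**2−11v+12) + (46v**2+140v+6)
  v**3−2v**2−11v+12 = ((1/46)v−58/529)(46v**2+140v+6) + ((2232/529)v+6696/529)
  46v**2+140v+6 = ((12167/1116)v+529/1116)((2232/529)v+6696/529) + (0)
Last nonzero remainder: (2232/529)v+6696/529. Dividing through by 2232/529 gives the monic gcd v+3.
Cancel v+3 from numerator and denominator to get the reduced form.

(v**3+2v**2+15v+30)/(v**2−5v+4)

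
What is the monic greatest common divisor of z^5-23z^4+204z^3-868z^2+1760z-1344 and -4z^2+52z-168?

z^2-13z+42

Repeated division with remainder:
  z^5-23z^4+204z^3-868z^2+1760z-1344 = (-(1/4)z^3+(5/2)z^2-8z+8)(-4z^2+52z-168) + (0)
Last nonzero remainder: -4z^2+52z-168. Dividing through by -4 gives the monic gcd z^2-13z+42.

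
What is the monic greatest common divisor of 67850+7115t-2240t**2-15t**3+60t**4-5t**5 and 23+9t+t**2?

By polynomial division,
  -5t**5+60t**4-15t**3-2240t**2+7115t+67850 = (-5t**3+105t**2-845t+2950)(t**2+9t+23) + (0)
The last nonzero remainder t**2+9t+23 is already monic.

23+9t+t**2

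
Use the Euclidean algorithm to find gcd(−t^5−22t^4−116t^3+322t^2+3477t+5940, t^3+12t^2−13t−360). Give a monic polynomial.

t^2+4t−45

Repeated division with remainder:
  −t^5−22t^4−116t^3+322t^2+3477t+5940 = (−t^2−10t−9)(t^3+12t^2−13t−360) + (−60t^2−240t+2700)
  t^3+12t^2−13t−360 = (−(1/60)t−2/15)(−60t^2−240t+2700) + (0)
Last nonzero remainder: −60t^2−240t+2700. Dividing through by −60 gives the monic gcd t^2+4t−45.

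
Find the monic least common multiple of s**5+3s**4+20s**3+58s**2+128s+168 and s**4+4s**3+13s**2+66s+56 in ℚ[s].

s**7+8s**6+39s**5+170s**4+498s**3+1040s**2+1352s+672

Apply the Euclidean algorithm:
  s**5+3s**4+20s**3+58s**2+128s+168 = (s−1)(s**4+4s**3+13s**2+66s+56) + (11s**3+5s**2+138s+224)
  s**4+4s**3+13s**2+66s+56 = ((1/11)s+39/121)(11s**3+5s**2+138s+224) + (−(140/121)s**2+(140/121)s−1960/121)
  11s**3+5s**2+138s+224 = (−(1331/140)s−484/35)(−(140/121)s**2+(140/121)s−1960/121) + (0)
Last nonzero remainder: −(140/121)s**2+(140/121)s−1960/121. Dividing through by −140/121 gives the monic gcd s**2−s+14.
Then lcm(f, g) = f·g / gcd(f, g); expanding and making the result monic gives the answer.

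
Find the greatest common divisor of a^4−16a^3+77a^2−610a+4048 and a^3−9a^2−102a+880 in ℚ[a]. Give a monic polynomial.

Apply the Euclidean algorithm:
  a^4−16a^3+77a^2−610a+4048 = (a−7)(a^3−9a^2−102a+880) + (116a^2−2204a+10208)
  a^3−9a^2−102a+880 = ((1/116)a+5/58)(116a^2−2204a+10208) + (0)
Last nonzero remainder: 116a^2−2204a+10208. Dividing through by 116 gives the monic gcd a^2−19a+88.

a^2−19a+88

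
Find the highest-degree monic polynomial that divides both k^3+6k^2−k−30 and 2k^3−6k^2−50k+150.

Euclidean algorithm in ℚ[k]:
  k^3+6k^2−k−30 = (1/2)(2k^3−6k^2−50k+150) + (9k^2+24k−105)
  2k^3−6k^2−50k+150 = ((2/9)k−34/27)(9k^2+24k−105) + ((32/9)k+160/9)
  9k^2+24k−105 = ((81/32)k−189/32)((32/9)k+160/9) + (0)
Last nonzero remainder: (32/9)k+160/9. Dividing through by 32/9 gives the monic gcd k+5.

k+5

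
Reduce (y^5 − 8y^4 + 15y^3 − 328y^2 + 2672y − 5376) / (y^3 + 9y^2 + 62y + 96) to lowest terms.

Apply the Euclidean algorithm:
  y^5 − 8y^4 + 15y^3 − 328y^2 + 2672y − 5376 = (y^2 − 17y + 106)(y^3 + 9y^2 + 62y + 96) + (−324y^2 − 2268y − 15552)
  y^3 + 9y^2 + 62y + 96 = (−(1/324)y − 1/162)(−324y^2 − 2268y − 15552) + (0)
Last nonzero remainder: −324y^2 − 2268y − 15552. Dividing through by −324 gives the monic gcd y^2 + 7y + 48.
Cancel y^2 + 7y + 48 from numerator and denominator to get the reduced form.

(y^3 − 15y^2 + 72y − 112)/(y + 2)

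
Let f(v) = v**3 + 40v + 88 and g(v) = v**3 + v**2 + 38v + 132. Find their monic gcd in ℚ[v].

Euclidean algorithm in ℚ[v]:
  v**3 + 40v + 88 = (v**3 + v**2 + 38v + 132) + (-v**2 + 2v - 44)
  v**3 + v**2 + 38v + 132 = (-v - 3)(-v**2 + 2v - 44) + (0)
Last nonzero remainder: -v**2 + 2v - 44. Dividing through by -1 gives the monic gcd v**2 - 2v + 44.

v**2 - 2v + 44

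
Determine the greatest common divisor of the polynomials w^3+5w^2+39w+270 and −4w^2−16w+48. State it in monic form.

w+6

Apply the Euclidean algorithm:
  w^3+5w^2+39w+270 = (−(1/4)w−1/4)(−4w^2−16w+48) + (47w+282)
  −4w^2−16w+48 = (−(4/47)w+8/47)(47w+282) + (0)
Last nonzero remainder: 47w+282. Dividing through by 47 gives the monic gcd w+6.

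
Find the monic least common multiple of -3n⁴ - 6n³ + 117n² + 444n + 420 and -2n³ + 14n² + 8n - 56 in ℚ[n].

Euclidean algorithm in ℚ[n]:
  -3n⁴ - 6n³ + 117n² + 444n + 420 = ((3/2)n + 27/2)(-2n³ + 14n² + 8n - 56) + (-84n² + 420n + 1176)
  -2n³ + 14n² + 8n - 56 = ((1/42)n - 1/21)(-84n² + 420n + 1176) + (0)
Last nonzero remainder: -84n² + 420n + 1176. Dividing through by -84 gives the monic gcd n² - 5n - 14.
Then lcm(f, g) = f·g / gcd(f, g); expanding and making the result monic gives the answer.

n⁵ - 43n³ - 70n² + 156n + 280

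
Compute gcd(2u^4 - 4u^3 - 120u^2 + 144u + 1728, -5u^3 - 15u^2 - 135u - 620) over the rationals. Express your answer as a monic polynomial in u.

u + 4

Euclidean algorithm in ℚ[u]:
  2u^4 - 4u^3 - 120u^2 + 144u + 1728 = (-(2/5)u + 2)(-5u^3 - 15u^2 - 135u - 620) + (-144u^2 + 166u + 2968)
  -5u^3 - 15u^2 - 135u - 620 = ((5/144)u + 1495/10368)(-144u^2 + 166u + 2968) + (-(1358165/5184)u - 1358165/1296)
  -144u^2 + 166u + 2968 = ((746496/1358165)u - 3846528/1358165)(-(1358165/5184)u - 1358165/1296) + (0)
Last nonzero remainder: -(1358165/5184)u - 1358165/1296. Dividing through by -1358165/5184 gives the monic gcd u + 4.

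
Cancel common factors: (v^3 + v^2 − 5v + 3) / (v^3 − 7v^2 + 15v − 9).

By polynomial division,
  v^3 + v^2 − 5v + 3 = (v^3 − 7v^2 + 15v − 9) + (8v^2 − 20v + 12)
  v^3 − 7v^2 + 15v − 9 = ((1/8)v − 9/16)(8v^2 − 20v + 12) + ((9/4)v − 9/4)
  8v^2 − 20v + 12 = ((32/9)v − 16/3)((9/4)v − 9/4) + (0)
Last nonzero remainder: (9/4)v − 9/4. Dividing through by 9/4 gives the monic gcd v − 1.
Cancel v − 1 from numerator and denominator to get the reduced form.

(v^2 + 2v − 3)/(v^2 − 6v + 9)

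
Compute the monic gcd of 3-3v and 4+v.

1

Apply the Euclidean algorithm:
  -3v+3 = (-3)(v+4) + (15)
  v+4 = ((1/15)v+4/15)(15) + (0)
The last nonzero remainder is the constant 15, so the polynomials are coprime and gcd = 1.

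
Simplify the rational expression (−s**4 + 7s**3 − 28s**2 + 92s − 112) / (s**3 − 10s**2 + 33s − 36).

(−s**3 + 3s**2 − 16s + 28)/(s**2 − 6s + 9)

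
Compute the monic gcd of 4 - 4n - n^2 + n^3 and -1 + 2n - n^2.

By polynomial division,
  n^3 - n^2 - 4n + 4 = (-n - 1)(-n^2 + 2n - 1) + (-3n + 3)
  -n^2 + 2n - 1 = ((1/3)n - 1/3)(-3n + 3) + (0)
Last nonzero remainder: -3n + 3. Dividing through by -3 gives the monic gcd n - 1.

-1 + n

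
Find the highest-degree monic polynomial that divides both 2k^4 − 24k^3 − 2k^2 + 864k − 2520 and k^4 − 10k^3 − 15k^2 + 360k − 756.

Repeated division with remainder:
  2k^4 − 24k^3 − 2k^2 + 864k − 2520 = (2)(k^4 − 10k^3 − 15k^2 + 360k − 756) + (−4k^3 + 28k^2 + 144k − 1008)
  k^4 − 10k^3 − 15k^2 + 360k − 756 = (−(1/4)k + 3/4)(−4k^3 + 28k^2 + 144k − 1008) + (0)
Last nonzero remainder: −4k^3 + 28k^2 + 144k − 1008. Dividing through by −4 gives the monic gcd k^3 − 7k^2 − 36k + 252.

k^3 − 7k^2 − 36k + 252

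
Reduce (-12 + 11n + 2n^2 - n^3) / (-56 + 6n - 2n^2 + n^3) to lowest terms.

Apply the Euclidean algorithm:
  -n^3 + 2n^2 + 11n - 12 = (-1)(n^3 - 2n^2 + 6n - 56) + (17n - 68)
  n^3 - 2n^2 + 6n - 56 = ((1/17)n^2 + (2/17)n + 14/17)(17n - 68) + (0)
Last nonzero remainder: 17n - 68. Dividing through by 17 gives the monic gcd n - 4.
Cancel n - 4 from numerator and denominator to get the reduced form.

(3 - 2n - n^2)/(14 + 2n + n^2)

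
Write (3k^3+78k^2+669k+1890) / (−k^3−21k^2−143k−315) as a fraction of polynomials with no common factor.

(−3k−30)/(k+5)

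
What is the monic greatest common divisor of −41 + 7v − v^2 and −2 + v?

By polynomial division,
  −v^2 + 7v − 41 = (−v + 5)(v − 2) + (−31)
  v − 2 = (−(1/31)v + 2/31)(−31) + (0)
The last nonzero remainder is the constant −31, so the polynomials are coprime and gcd = 1.

1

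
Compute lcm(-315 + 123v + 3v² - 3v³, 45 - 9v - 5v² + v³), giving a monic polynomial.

By polynomial division,
  -3v³ + 3v² + 123v - 315 = (-3)(v³ - 5v² - 9v + 45) + (-12v² + 96v - 180)
  v³ - 5v² - 9v + 45 = (-(1/12)v - 1/4)(-12v² + 96v - 180) + (0)
Last nonzero remainder: -12v² + 96v - 180. Dividing through by -12 gives the monic gcd v² - 8v + 15.
Then lcm(f, g) = f·g / gcd(f, g); expanding and making the result monic gives the answer.

315 - 18v - 44v² + 2v³ + v⁴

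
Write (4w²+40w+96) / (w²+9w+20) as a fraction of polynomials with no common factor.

(4w+24)/(w+5)

Apply the Euclidean algorithm:
  4w²+40w+96 = (4)(w²+9w+20) + (4w+16)
  w²+9w+20 = ((1/4)w+5/4)(4w+16) + (0)
Last nonzero remainder: 4w+16. Dividing through by 4 gives the monic gcd w+4.
Cancel w+4 from numerator and denominator to get the reduced form.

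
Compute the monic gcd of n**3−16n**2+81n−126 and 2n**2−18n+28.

n−7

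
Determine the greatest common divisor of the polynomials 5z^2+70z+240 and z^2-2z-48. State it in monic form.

z+6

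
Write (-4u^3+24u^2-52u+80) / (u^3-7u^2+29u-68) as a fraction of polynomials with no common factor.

(-4u^2+8u-20)/(u^2-3u+17)

Euclidean algorithm in ℚ[u]:
  -4u^3+24u^2-52u+80 = (-4)(u^3-7u^2+29u-68) + (-4u^2+64u-192)
  u^3-7u^2+29u-68 = (-(1/4)u-9/4)(-4u^2+64u-192) + (125u-500)
  -4u^2+64u-192 = (-(4/125)u+48/125)(125u-500) + (0)
Last nonzero remainder: 125u-500. Dividing through by 125 gives the monic gcd u-4.
Cancel u-4 from numerator and denominator to get the reduced form.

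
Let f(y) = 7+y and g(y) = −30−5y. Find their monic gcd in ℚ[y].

1

Apply the Euclidean algorithm:
  y+7 = (−1/5)(−5y−30) + (1)
  −5y−30 = (−5y−30)(1) + (0)
The last nonzero remainder is the constant 1, so the polynomials are coprime and gcd = 1.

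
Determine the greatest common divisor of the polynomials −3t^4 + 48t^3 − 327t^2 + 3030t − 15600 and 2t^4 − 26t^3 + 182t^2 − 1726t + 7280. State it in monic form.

Apply the Euclidean algorithm:
  −3t^4 + 48t^3 − 327t^2 + 3030t − 15600 = (−3/2)(2t^4 − 26t^3 + 182t^2 − 1726t + 7280) + (9t^3 − 54t^2 + 441t − 4680)
  2t^4 − 26t^3 + 182t^2 − 1726t + 7280 = ((2/9)t − 14/9)(9t^3 − 54t^2 + 441t − 4680) + (0)
Last nonzero remainder: 9t^3 − 54t^2 + 441t − 4680. Dividing through by 9 gives the monic gcd t^3 − 6t^2 + 49t − 520.

t^3 − 6t^2 + 49t − 520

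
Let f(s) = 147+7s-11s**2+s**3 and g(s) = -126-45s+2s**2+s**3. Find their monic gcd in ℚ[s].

-21-4s+s**2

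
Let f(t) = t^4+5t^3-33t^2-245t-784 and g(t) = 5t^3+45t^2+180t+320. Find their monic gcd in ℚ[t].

t^2+5t+16

By polynomial division,
  t^4+5t^3-33t^2-245t-784 = ((1/5)t-4/5)(5t^3+45t^2+180t+320) + (-33t^2-165t-528)
  5t^3+45t^2+180t+320 = (-(5/33)t-20/33)(-33t^2-165t-528) + (0)
Last nonzero remainder: -33t^2-165t-528. Dividing through by -33 gives the monic gcd t^2+5t+16.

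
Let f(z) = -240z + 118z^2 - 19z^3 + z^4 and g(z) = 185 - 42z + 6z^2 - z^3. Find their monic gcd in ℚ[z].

-5 + z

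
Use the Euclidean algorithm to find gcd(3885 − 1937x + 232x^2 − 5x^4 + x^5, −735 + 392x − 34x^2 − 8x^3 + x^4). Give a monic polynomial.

105 − 41x − x^2 + x^3

Repeated division with remainder:
  x^5 − 5x^4 + 232x^2 − 1937x + 3885 = (x + 3)(x^4 − 8x^3 − 34x^2 + 392x − 735) + (58x^3 − 58x^2 − 2378x + 6090)
  x^4 − 8x^3 − 34x^2 + 392x − 735 = ((1/58)x − 7/58)(58x^3 − 58x^2 − 2378x + 6090) + (0)
Last nonzero remainder: 58x^3 − 58x^2 − 2378x + 6090. Dividing through by 58 gives the monic gcd x^3 − x^2 − 41x + 105.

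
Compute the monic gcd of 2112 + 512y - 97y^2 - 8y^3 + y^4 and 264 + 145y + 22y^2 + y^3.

Apply the Euclidean algorithm:
  y^4 - 8y^3 - 97y^2 + 512y + 2112 = (y - 30)(y^3 + 22y^2 + 145y + 264) + (418y^2 + 4598y + 10032)
  y^3 + 22y^2 + 145y + 264 = ((1/418)y + 1/38)(418y^2 + 4598y + 10032) + (0)
Last nonzero remainder: 418y^2 + 4598y + 10032. Dividing through by 418 gives the monic gcd y^2 + 11y + 24.

24 + 11y + y^2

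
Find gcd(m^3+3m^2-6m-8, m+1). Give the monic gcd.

m+1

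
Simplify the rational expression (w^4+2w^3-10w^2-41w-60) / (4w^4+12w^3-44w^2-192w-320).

(w+3)/(4w+16)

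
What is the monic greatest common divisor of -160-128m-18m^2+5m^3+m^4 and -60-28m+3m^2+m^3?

Apply the Euclidean algorithm:
  m^4+5m^3-18m^2-128m-160 = (m+2)(m^3+3m^2-28m-60) + (4m^2-12m-40)
  m^3+3m^2-28m-60 = ((1/4)m+3/2)(4m^2-12m-40) + (0)
Last nonzero remainder: 4m^2-12m-40. Dividing through by 4 gives the monic gcd m^2-3m-10.

-10-3m+m^2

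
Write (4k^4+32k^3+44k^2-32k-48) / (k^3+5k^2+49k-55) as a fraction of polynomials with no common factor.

(4k^3+36k^2+80k+48)/(k^2+6k+55)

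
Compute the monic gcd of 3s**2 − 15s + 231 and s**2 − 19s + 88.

Apply the Euclidean algorithm:
  3s**2 − 15s + 231 = (3)(s**2 − 19s + 88) + (42s − 33)
  s**2 − 19s + 88 = ((1/42)s − 85/196)(42s − 33) + (14443/196)
  42s − 33 = ((8232/14443)s − 588/1313)(14443/196) + (0)
The last nonzero remainder is the constant 14443/196, so the polynomials are coprime and gcd = 1.

1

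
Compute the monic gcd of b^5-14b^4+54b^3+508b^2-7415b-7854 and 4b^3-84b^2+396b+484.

b^2-10b-11

Apply the Euclidean algorithm:
  b^5-14b^4+54b^3+508b^2-7415b-7854 = ((1/4)b^2+(7/4)b+51/2)(4b^3-84b^2+396b+484) + (1836b^2-18360b-20196)
  4b^3-84b^2+396b+484 = ((1/459)b-11/459)(1836b^2-18360b-20196) + (0)
Last nonzero remainder: 1836b^2-18360b-20196. Dividing through by 1836 gives the monic gcd b^2-10b-11.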